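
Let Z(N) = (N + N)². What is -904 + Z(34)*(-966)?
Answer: -4467688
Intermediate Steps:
Z(N) = 4*N² (Z(N) = (2*N)² = 4*N²)
-904 + Z(34)*(-966) = -904 + (4*34²)*(-966) = -904 + (4*1156)*(-966) = -904 + 4624*(-966) = -904 - 4466784 = -4467688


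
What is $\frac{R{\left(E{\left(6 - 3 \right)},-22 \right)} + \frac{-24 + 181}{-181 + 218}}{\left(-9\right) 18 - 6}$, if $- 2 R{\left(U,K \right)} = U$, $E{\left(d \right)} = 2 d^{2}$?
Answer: $\frac{22}{777} \approx 0.028314$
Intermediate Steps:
$R{\left(U,K \right)} = - \frac{U}{2}$
$\frac{R{\left(E{\left(6 - 3 \right)},-22 \right)} + \frac{-24 + 181}{-181 + 218}}{\left(-9\right) 18 - 6} = \frac{- \frac{2 \left(6 - 3\right)^{2}}{2} + \frac{-24 + 181}{-181 + 218}}{\left(-9\right) 18 - 6} = \frac{- \frac{2 \left(6 - 3\right)^{2}}{2} + \frac{157}{37}}{-162 - 6} = \frac{- \frac{2 \cdot 3^{2}}{2} + 157 \cdot \frac{1}{37}}{-168} = \left(- \frac{2 \cdot 9}{2} + \frac{157}{37}\right) \left(- \frac{1}{168}\right) = \left(\left(- \frac{1}{2}\right) 18 + \frac{157}{37}\right) \left(- \frac{1}{168}\right) = \left(-9 + \frac{157}{37}\right) \left(- \frac{1}{168}\right) = \left(- \frac{176}{37}\right) \left(- \frac{1}{168}\right) = \frac{22}{777}$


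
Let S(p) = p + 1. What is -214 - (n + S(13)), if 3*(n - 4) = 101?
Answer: -797/3 ≈ -265.67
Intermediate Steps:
S(p) = 1 + p
n = 113/3 (n = 4 + (1/3)*101 = 4 + 101/3 = 113/3 ≈ 37.667)
-214 - (n + S(13)) = -214 - (113/3 + (1 + 13)) = -214 - (113/3 + 14) = -214 - 1*155/3 = -214 - 155/3 = -797/3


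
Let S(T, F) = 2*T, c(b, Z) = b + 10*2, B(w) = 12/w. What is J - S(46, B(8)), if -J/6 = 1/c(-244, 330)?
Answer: -10301/112 ≈ -91.973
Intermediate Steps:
c(b, Z) = 20 + b (c(b, Z) = b + 20 = 20 + b)
J = 3/112 (J = -6/(20 - 244) = -6/(-224) = -6*(-1/224) = 3/112 ≈ 0.026786)
J - S(46, B(8)) = 3/112 - 2*46 = 3/112 - 1*92 = 3/112 - 92 = -10301/112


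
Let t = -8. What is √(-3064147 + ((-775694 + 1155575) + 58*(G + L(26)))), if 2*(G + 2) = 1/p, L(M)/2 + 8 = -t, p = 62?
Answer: I*√10318762610/62 ≈ 1638.4*I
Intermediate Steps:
L(M) = 0 (L(M) = -16 + 2*(-1*(-8)) = -16 + 2*8 = -16 + 16 = 0)
G = -247/124 (G = -2 + (½)/62 = -2 + (½)*(1/62) = -2 + 1/124 = -247/124 ≈ -1.9919)
√(-3064147 + ((-775694 + 1155575) + 58*(G + L(26)))) = √(-3064147 + ((-775694 + 1155575) + 58*(-247/124 + 0))) = √(-3064147 + (379881 + 58*(-247/124))) = √(-3064147 + (379881 - 7163/62)) = √(-3064147 + 23545459/62) = √(-166431655/62) = I*√10318762610/62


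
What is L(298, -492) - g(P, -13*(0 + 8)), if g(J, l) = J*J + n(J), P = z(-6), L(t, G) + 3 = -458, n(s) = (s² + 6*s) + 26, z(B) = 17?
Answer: -1167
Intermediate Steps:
n(s) = 26 + s² + 6*s
L(t, G) = -461 (L(t, G) = -3 - 458 = -461)
P = 17
g(J, l) = 26 + 2*J² + 6*J (g(J, l) = J*J + (26 + J² + 6*J) = J² + (26 + J² + 6*J) = 26 + 2*J² + 6*J)
L(298, -492) - g(P, -13*(0 + 8)) = -461 - (26 + 2*17² + 6*17) = -461 - (26 + 2*289 + 102) = -461 - (26 + 578 + 102) = -461 - 1*706 = -461 - 706 = -1167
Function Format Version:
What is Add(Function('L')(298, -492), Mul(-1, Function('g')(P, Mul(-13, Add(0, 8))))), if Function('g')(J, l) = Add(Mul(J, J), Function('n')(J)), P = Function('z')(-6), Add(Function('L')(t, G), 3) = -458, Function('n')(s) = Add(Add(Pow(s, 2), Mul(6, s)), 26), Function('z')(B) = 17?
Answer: -1167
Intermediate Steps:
Function('n')(s) = Add(26, Pow(s, 2), Mul(6, s))
Function('L')(t, G) = -461 (Function('L')(t, G) = Add(-3, -458) = -461)
P = 17
Function('g')(J, l) = Add(26, Mul(2, Pow(J, 2)), Mul(6, J)) (Function('g')(J, l) = Add(Mul(J, J), Add(26, Pow(J, 2), Mul(6, J))) = Add(Pow(J, 2), Add(26, Pow(J, 2), Mul(6, J))) = Add(26, Mul(2, Pow(J, 2)), Mul(6, J)))
Add(Function('L')(298, -492), Mul(-1, Function('g')(P, Mul(-13, Add(0, 8))))) = Add(-461, Mul(-1, Add(26, Mul(2, Pow(17, 2)), Mul(6, 17)))) = Add(-461, Mul(-1, Add(26, Mul(2, 289), 102))) = Add(-461, Mul(-1, Add(26, 578, 102))) = Add(-461, Mul(-1, 706)) = Add(-461, -706) = -1167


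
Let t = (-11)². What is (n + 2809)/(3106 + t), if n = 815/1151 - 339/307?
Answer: 992439829/1140283039 ≈ 0.87035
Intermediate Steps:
t = 121
n = -139984/353357 (n = 815*(1/1151) - 339*1/307 = 815/1151 - 339/307 = -139984/353357 ≈ -0.39615)
(n + 2809)/(3106 + t) = (-139984/353357 + 2809)/(3106 + 121) = (992439829/353357)/3227 = (992439829/353357)*(1/3227) = 992439829/1140283039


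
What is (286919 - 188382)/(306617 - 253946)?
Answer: 98537/52671 ≈ 1.8708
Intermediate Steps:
(286919 - 188382)/(306617 - 253946) = 98537/52671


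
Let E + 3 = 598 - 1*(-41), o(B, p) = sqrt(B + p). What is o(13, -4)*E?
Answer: 1908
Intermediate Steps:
E = 636 (E = -3 + (598 - 1*(-41)) = -3 + (598 + 41) = -3 + 639 = 636)
o(13, -4)*E = sqrt(13 - 4)*636 = sqrt(9)*636 = 3*636 = 1908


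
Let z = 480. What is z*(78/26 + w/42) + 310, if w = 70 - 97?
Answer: 10090/7 ≈ 1441.4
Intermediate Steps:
w = -27
z*(78/26 + w/42) + 310 = 480*(78/26 - 27/42) + 310 = 480*(78*(1/26) - 27*1/42) + 310 = 480*(3 - 9/14) + 310 = 480*(33/14) + 310 = 7920/7 + 310 = 10090/7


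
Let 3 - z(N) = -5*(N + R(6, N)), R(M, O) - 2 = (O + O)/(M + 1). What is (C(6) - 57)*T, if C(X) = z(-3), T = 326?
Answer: -144418/7 ≈ -20631.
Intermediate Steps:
R(M, O) = 2 + 2*O/(1 + M) (R(M, O) = 2 + (O + O)/(M + 1) = 2 + (2*O)/(1 + M) = 2 + 2*O/(1 + M))
z(N) = 13 + 45*N/7 (z(N) = 3 - (-5)*(N + 2*(1 + 6 + N)/(1 + 6)) = 3 - (-5)*(N + 2*(7 + N)/7) = 3 - (-5)*(N + 2*(1/7)*(7 + N)) = 3 - (-5)*(N + (2 + 2*N/7)) = 3 - (-5)*(2 + 9*N/7) = 3 - (-10 - 45*N/7) = 3 + (10 + 45*N/7) = 13 + 45*N/7)
C(X) = -44/7 (C(X) = 13 + (45/7)*(-3) = 13 - 135/7 = -44/7)
(C(6) - 57)*T = (-44/7 - 57)*326 = -443/7*326 = -144418/7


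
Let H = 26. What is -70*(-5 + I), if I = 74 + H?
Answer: -6650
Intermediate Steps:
I = 100 (I = 74 + 26 = 100)
-70*(-5 + I) = -70*(-5 + 100) = -70*95 = -6650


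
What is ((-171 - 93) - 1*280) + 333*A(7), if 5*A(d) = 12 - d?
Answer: -211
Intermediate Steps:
A(d) = 12/5 - d/5 (A(d) = (12 - d)/5 = 12/5 - d/5)
((-171 - 93) - 1*280) + 333*A(7) = ((-171 - 93) - 1*280) + 333*(12/5 - 1/5*7) = (-264 - 280) + 333*(12/5 - 7/5) = -544 + 333*1 = -544 + 333 = -211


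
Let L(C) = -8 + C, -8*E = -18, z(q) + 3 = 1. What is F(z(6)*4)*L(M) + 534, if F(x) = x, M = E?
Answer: 580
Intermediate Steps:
z(q) = -2 (z(q) = -3 + 1 = -2)
E = 9/4 (E = -⅛*(-18) = 9/4 ≈ 2.2500)
M = 9/4 ≈ 2.2500
F(z(6)*4)*L(M) + 534 = (-2*4)*(-8 + 9/4) + 534 = -8*(-23/4) + 534 = 46 + 534 = 580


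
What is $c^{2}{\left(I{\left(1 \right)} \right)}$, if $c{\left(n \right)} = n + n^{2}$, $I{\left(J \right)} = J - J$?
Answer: $0$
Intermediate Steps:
$I{\left(J \right)} = 0$
$c^{2}{\left(I{\left(1 \right)} \right)} = \left(0 \left(1 + 0\right)\right)^{2} = \left(0 \cdot 1\right)^{2} = 0^{2} = 0$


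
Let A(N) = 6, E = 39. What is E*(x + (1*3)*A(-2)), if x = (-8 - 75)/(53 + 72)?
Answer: 84513/125 ≈ 676.10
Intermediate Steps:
x = -83/125 ≈ -0.66400
E*(x + (1*3)*A(-2)) = 39*(-83/125 + (1*3)*6) = 39*(-83/125 + 3*6) = 39*(-83/125 + 18) = 39*(2167/125) = 84513/125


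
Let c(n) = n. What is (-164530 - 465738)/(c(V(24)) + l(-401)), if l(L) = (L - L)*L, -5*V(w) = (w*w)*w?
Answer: 787835/3456 ≈ 227.96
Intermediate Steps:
V(w) = -w**3/5 (V(w) = -w*w*w/5 = -w**2*w/5 = -w**3/5)
l(L) = 0 (l(L) = 0*L = 0)
(-164530 - 465738)/(c(V(24)) + l(-401)) = (-164530 - 465738)/(-1/5*24**3 + 0) = -630268/(-1/5*13824 + 0) = -630268/(-13824/5 + 0) = -630268/(-13824/5) = -630268*(-5/13824) = 787835/3456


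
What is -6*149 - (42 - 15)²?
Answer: -1623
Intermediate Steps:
-6*149 - (42 - 15)² = -894 - 1*27² = -894 - 1*729 = -894 - 729 = -1623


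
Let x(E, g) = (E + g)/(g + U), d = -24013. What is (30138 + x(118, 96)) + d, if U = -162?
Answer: 202018/33 ≈ 6121.8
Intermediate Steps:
x(E, g) = (E + g)/(-162 + g) (x(E, g) = (E + g)/(g - 162) = (E + g)/(-162 + g))
(30138 + x(118, 96)) + d = (30138 + (118 + 96)/(-162 + 96)) - 24013 = (30138 + 214/(-66)) - 24013 = (30138 - 1/66*214) - 24013 = (30138 - 107/33) - 24013 = 994447/33 - 24013 = 202018/33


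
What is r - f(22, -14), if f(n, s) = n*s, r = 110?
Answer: 418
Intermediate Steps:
r - f(22, -14) = 110 - 22*(-14) = 110 - 1*(-308) = 110 + 308 = 418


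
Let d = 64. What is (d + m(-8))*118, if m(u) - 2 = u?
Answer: 6844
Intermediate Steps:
m(u) = 2 + u
(d + m(-8))*118 = (64 + (2 - 8))*118 = (64 - 6)*118 = 58*118 = 6844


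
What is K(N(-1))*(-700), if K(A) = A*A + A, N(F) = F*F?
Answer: -1400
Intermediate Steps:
N(F) = F²
K(A) = A + A² (K(A) = A² + A = A + A²)
K(N(-1))*(-700) = ((-1)²*(1 + (-1)²))*(-700) = (1*(1 + 1))*(-700) = (1*2)*(-700) = 2*(-700) = -1400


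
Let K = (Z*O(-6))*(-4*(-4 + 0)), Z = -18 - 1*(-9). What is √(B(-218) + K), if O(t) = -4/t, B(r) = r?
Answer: I*√314 ≈ 17.72*I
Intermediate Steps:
Z = -9 (Z = -18 + 9 = -9)
K = -96 (K = (-(-36)/(-6))*(-4*(-4 + 0)) = (-(-36)*(-1)/6)*(-4*(-4)) = -9*⅔*16 = -6*16 = -96)
√(B(-218) + K) = √(-218 - 96) = √(-314) = I*√314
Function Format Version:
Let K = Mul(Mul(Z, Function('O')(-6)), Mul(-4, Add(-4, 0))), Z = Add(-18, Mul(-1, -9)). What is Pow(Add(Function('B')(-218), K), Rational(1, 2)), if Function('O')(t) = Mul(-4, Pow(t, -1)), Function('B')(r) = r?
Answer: Mul(I, Pow(314, Rational(1, 2))) ≈ Mul(17.720, I)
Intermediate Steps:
Z = -9 (Z = Add(-18, 9) = -9)
K = -96 (K = Mul(Mul(-9, Mul(-4, Pow(-6, -1))), Mul(-4, Add(-4, 0))) = Mul(Mul(-9, Mul(-4, Rational(-1, 6))), Mul(-4, -4)) = Mul(Mul(-9, Rational(2, 3)), 16) = Mul(-6, 16) = -96)
Pow(Add(Function('B')(-218), K), Rational(1, 2)) = Pow(Add(-218, -96), Rational(1, 2)) = Pow(-314, Rational(1, 2)) = Mul(I, Pow(314, Rational(1, 2)))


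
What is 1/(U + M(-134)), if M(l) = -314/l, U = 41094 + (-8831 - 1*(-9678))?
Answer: 67/2810204 ≈ 2.3842e-5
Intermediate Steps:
U = 41941 (U = 41094 + (-8831 + 9678) = 41094 + 847 = 41941)
1/(U + M(-134)) = 1/(41941 - 314/(-134)) = 1/(41941 - 314*(-1/134)) = 1/(41941 + 157/67) = 1/(2810204/67) = 67/2810204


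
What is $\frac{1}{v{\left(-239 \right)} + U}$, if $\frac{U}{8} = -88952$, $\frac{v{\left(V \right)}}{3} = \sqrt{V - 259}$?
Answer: $- \frac{355808}{253198667969} - \frac{3 i \sqrt{498}}{506397335938} \approx -1.4053 \cdot 10^{-6} - 1.322 \cdot 10^{-10} i$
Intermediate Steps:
$v{\left(V \right)} = 3 \sqrt{-259 + V}$ ($v{\left(V \right)} = 3 \sqrt{V - 259} = 3 \sqrt{-259 + V}$)
$U = -711616$ ($U = 8 \left(-88952\right) = -711616$)
$\frac{1}{v{\left(-239 \right)} + U} = \frac{1}{3 \sqrt{-259 - 239} - 711616} = \frac{1}{3 \sqrt{-498} - 711616} = \frac{1}{3 i \sqrt{498} - 711616} = \frac{1}{-711616 + 3 i \sqrt{498}}$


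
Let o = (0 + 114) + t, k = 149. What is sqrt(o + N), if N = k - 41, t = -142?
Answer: 4*sqrt(5) ≈ 8.9443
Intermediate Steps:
o = -28 (o = (0 + 114) - 142 = 114 - 142 = -28)
N = 108 (N = 149 - 41 = 108)
sqrt(o + N) = sqrt(-28 + 108) = sqrt(80) = 4*sqrt(5)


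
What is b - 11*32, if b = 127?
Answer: -225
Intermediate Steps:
b - 11*32 = 127 - 11*32 = 127 - 352 = -225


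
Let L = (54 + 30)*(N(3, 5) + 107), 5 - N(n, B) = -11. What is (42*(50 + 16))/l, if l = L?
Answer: 11/41 ≈ 0.26829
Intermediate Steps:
N(n, B) = 16 (N(n, B) = 5 - 1*(-11) = 5 + 11 = 16)
L = 10332 (L = (54 + 30)*(16 + 107) = 84*123 = 10332)
l = 10332
(42*(50 + 16))/l = (42*(50 + 16))/10332 = (42*66)*(1/10332) = 2772*(1/10332) = 11/41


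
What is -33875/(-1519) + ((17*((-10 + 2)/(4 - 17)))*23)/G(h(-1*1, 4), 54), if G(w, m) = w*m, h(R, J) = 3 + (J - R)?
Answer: 24374179/1066338 ≈ 22.858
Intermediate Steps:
h(R, J) = 3 + J - R
G(w, m) = m*w
-33875/(-1519) + ((17*((-10 + 2)/(4 - 17)))*23)/G(h(-1*1, 4), 54) = -33875/(-1519) + ((17*((-10 + 2)/(4 - 17)))*23)/((54*(3 + 4 - (-1)))) = -33875*(-1/1519) + ((17*(-8/(-13)))*23)/((54*(3 + 4 - 1*(-1)))) = 33875/1519 + ((17*(-8*(-1/13)))*23)/((54*(3 + 4 + 1))) = 33875/1519 + ((17*(8/13))*23)/((54*8)) = 33875/1519 + ((136/13)*23)/432 = 33875/1519 + (3128/13)*(1/432) = 33875/1519 + 391/702 = 24374179/1066338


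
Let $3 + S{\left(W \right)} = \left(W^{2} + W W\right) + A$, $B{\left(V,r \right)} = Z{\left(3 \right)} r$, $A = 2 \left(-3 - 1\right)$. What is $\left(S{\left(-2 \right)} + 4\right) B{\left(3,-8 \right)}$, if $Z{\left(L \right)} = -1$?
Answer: $8$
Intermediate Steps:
$A = -8$ ($A = 2 \left(-4\right) = -8$)
$B{\left(V,r \right)} = - r$
$S{\left(W \right)} = -11 + 2 W^{2}$ ($S{\left(W \right)} = -3 - \left(8 - W^{2} - W W\right) = -3 + \left(\left(W^{2} + W^{2}\right) - 8\right) = -3 + \left(2 W^{2} - 8\right) = -3 + \left(-8 + 2 W^{2}\right) = -11 + 2 W^{2}$)
$\left(S{\left(-2 \right)} + 4\right) B{\left(3,-8 \right)} = \left(\left(-11 + 2 \left(-2\right)^{2}\right) + 4\right) \left(\left(-1\right) \left(-8\right)\right) = \left(\left(-11 + 2 \cdot 4\right) + 4\right) 8 = \left(\left(-11 + 8\right) + 4\right) 8 = \left(-3 + 4\right) 8 = 1 \cdot 8 = 8$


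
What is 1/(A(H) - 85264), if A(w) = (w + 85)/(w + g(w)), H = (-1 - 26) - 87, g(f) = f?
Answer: -228/19440163 ≈ -1.1728e-5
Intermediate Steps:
H = -114 (H = -27 - 87 = -114)
A(w) = (85 + w)/(2*w) (A(w) = (w + 85)/(w + w) = (85 + w)/((2*w)) = (85 + w)*(1/(2*w)) = (85 + w)/(2*w))
1/(A(H) - 85264) = 1/((½)*(85 - 114)/(-114) - 85264) = 1/((½)*(-1/114)*(-29) - 85264) = 1/(29/228 - 85264) = 1/(-19440163/228) = -228/19440163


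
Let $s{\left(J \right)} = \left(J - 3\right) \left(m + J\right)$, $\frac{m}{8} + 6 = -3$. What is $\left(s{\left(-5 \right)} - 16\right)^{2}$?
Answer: $360000$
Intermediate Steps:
$m = -72$ ($m = -48 + 8 \left(-3\right) = -48 - 24 = -72$)
$s{\left(J \right)} = \left(-72 + J\right) \left(-3 + J\right)$ ($s{\left(J \right)} = \left(J - 3\right) \left(-72 + J\right) = \left(-3 + J\right) \left(-72 + J\right) = \left(-72 + J\right) \left(-3 + J\right)$)
$\left(s{\left(-5 \right)} - 16\right)^{2} = \left(\left(216 + \left(-5\right)^{2} - -375\right) - 16\right)^{2} = \left(\left(216 + 25 + 375\right) - 16\right)^{2} = \left(616 - 16\right)^{2} = 600^{2} = 360000$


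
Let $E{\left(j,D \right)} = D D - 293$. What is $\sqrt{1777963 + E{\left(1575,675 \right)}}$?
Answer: $\sqrt{2233295} \approx 1494.4$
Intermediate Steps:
$E{\left(j,D \right)} = -293 + D^{2}$ ($E{\left(j,D \right)} = D^{2} - 293 = -293 + D^{2}$)
$\sqrt{1777963 + E{\left(1575,675 \right)}} = \sqrt{1777963 - \left(293 - 675^{2}\right)} = \sqrt{1777963 + \left(-293 + 455625\right)} = \sqrt{1777963 + 455332} = \sqrt{2233295}$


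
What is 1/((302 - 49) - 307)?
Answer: -1/54 ≈ -0.018519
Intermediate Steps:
1/((302 - 49) - 307) = 1/(253 - 307) = 1/(-54) = -1/54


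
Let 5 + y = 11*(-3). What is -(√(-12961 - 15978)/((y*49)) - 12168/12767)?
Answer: 12168/12767 + I*√28939/1862 ≈ 0.95308 + 0.091361*I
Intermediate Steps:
y = -38 (y = -5 + 11*(-3) = -5 - 33 = -38)
-(√(-12961 - 15978)/((y*49)) - 12168/12767) = -(√(-12961 - 15978)/((-38*49)) - 12168/12767) = -(√(-28939)/(-1862) - 12168*1/12767) = -((I*√28939)*(-1/1862) - 12168/12767) = -(-I*√28939/1862 - 12168/12767) = -(-12168/12767 - I*√28939/1862) = 12168/12767 + I*√28939/1862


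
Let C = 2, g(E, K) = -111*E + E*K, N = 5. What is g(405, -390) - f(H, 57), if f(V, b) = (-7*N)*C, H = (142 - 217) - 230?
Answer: -202835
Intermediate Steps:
H = -305 (H = -75 - 230 = -305)
f(V, b) = -70 (f(V, b) = -7*5*2 = -35*2 = -70)
g(405, -390) - f(H, 57) = 405*(-111 - 390) - 1*(-70) = 405*(-501) + 70 = -202905 + 70 = -202835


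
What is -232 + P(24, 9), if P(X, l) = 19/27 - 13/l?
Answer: -6284/27 ≈ -232.74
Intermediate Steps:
P(X, l) = 19/27 - 13/l (P(X, l) = 19*(1/27) - 13/l = 19/27 - 13/l)
-232 + P(24, 9) = -232 + (19/27 - 13/9) = -232 - 20/27 = -6284/27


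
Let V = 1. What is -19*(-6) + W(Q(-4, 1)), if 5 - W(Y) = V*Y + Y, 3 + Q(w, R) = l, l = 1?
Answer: 123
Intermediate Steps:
Q(w, R) = -2 (Q(w, R) = -3 + 1 = -2)
W(Y) = 5 - 2*Y (W(Y) = 5 - (1*Y + Y) = 5 - (Y + Y) = 5 - 2*Y)
-19*(-6) + W(Q(-4, 1)) = -19*(-6) + (5 - 2*(-2)) = 114 + (5 + 4) = 114 + 9 = 123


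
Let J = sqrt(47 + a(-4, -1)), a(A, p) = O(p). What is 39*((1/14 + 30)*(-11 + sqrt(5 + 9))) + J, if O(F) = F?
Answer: -180609/14 + sqrt(46) + 16419*sqrt(14)/14 ≈ -8505.7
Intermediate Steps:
a(A, p) = p
J = sqrt(46) (J = sqrt(47 - 1) = sqrt(46) ≈ 6.7823)
39*((1/14 + 30)*(-11 + sqrt(5 + 9))) + J = 39*((1/14 + 30)*(-11 + sqrt(5 + 9))) + sqrt(46) = 39*((1/14 + 30)*(-11 + sqrt(14))) + sqrt(46) = 39*(421*(-11 + sqrt(14))/14) + sqrt(46) = 39*(-4631/14 + 421*sqrt(14)/14) + sqrt(46) = (-180609/14 + 16419*sqrt(14)/14) + sqrt(46) = -180609/14 + sqrt(46) + 16419*sqrt(14)/14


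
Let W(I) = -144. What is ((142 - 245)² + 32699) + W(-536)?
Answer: 43164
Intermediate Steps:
((142 - 245)² + 32699) + W(-536) = ((142 - 245)² + 32699) - 144 = ((-103)² + 32699) - 144 = (10609 + 32699) - 144 = 43308 - 144 = 43164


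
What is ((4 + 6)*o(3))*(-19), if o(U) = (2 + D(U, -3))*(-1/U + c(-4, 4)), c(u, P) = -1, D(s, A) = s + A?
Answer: 1520/3 ≈ 506.67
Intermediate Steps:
D(s, A) = A + s
o(U) = (-1 + U)*(-1 - 1/U) (o(U) = (2 + (-3 + U))*(-1/U - 1) = (-1 + U)*(-1 - 1/U))
((4 + 6)*o(3))*(-19) = ((4 + 6)*(1/3 - 1*3))*(-19) = (10*(⅓ - 3))*(-19) = (10*(-8/3))*(-19) = -80/3*(-19) = 1520/3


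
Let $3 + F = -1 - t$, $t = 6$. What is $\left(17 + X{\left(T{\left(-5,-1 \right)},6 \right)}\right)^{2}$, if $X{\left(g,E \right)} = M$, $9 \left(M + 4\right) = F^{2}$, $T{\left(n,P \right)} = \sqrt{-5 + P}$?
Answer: $\frac{47089}{81} \approx 581.35$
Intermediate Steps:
$F = -10$ ($F = -3 - 7 = -10$)
$M = \frac{64}{9}$ ($M = -4 + \frac{\left(-10\right)^{2}}{9} = -4 + \frac{1}{9} \cdot 100 = -4 + \frac{100}{9} = \frac{64}{9} \approx 7.1111$)
$X{\left(g,E \right)} = \frac{64}{9}$
$\left(17 + X{\left(T{\left(-5,-1 \right)},6 \right)}\right)^{2} = \left(17 + \frac{64}{9}\right)^{2} = \left(\frac{217}{9}\right)^{2} = \frac{47089}{81}$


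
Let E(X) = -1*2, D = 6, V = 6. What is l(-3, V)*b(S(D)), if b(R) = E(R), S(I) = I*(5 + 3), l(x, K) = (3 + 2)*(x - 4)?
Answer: 70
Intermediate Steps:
l(x, K) = -20 + 5*x (l(x, K) = 5*(-4 + x) = -20 + 5*x)
S(I) = 8*I (S(I) = I*8 = 8*I)
E(X) = -2
b(R) = -2
l(-3, V)*b(S(D)) = (-20 + 5*(-3))*(-2) = (-20 - 15)*(-2) = -35*(-2) = 70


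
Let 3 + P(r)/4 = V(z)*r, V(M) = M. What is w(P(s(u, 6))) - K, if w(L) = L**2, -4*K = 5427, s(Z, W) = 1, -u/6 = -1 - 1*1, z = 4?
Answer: 5491/4 ≈ 1372.8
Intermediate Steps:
u = 12 (u = -6*(-1 - 1*1) = -6*(-1 - 1) = -6*(-2) = 12)
K = -5427/4 (K = -1/4*5427 = -5427/4 ≈ -1356.8)
P(r) = -12 + 16*r (P(r) = -12 + 4*(4*r) = -12 + 16*r)
w(P(s(u, 6))) - K = (-12 + 16*1)**2 - 1*(-5427/4) = (-12 + 16)**2 + 5427/4 = 4**2 + 5427/4 = 16 + 5427/4 = 5491/4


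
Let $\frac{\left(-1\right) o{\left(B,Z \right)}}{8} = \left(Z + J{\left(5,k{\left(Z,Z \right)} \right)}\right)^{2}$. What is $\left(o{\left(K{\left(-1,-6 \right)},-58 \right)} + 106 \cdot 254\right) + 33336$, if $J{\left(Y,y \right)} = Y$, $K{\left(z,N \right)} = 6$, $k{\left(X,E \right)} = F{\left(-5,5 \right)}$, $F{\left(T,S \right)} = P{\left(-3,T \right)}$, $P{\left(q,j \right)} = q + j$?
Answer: $37788$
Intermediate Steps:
$P{\left(q,j \right)} = j + q$
$F{\left(T,S \right)} = -3 + T$ ($F{\left(T,S \right)} = T - 3 = -3 + T$)
$k{\left(X,E \right)} = -8$ ($k{\left(X,E \right)} = -3 - 5 = -8$)
$o{\left(B,Z \right)} = - 8 \left(5 + Z\right)^{2}$ ($o{\left(B,Z \right)} = - 8 \left(Z + 5\right)^{2} = - 8 \left(5 + Z\right)^{2}$)
$\left(o{\left(K{\left(-1,-6 \right)},-58 \right)} + 106 \cdot 254\right) + 33336 = \left(- 8 \left(5 - 58\right)^{2} + 106 \cdot 254\right) + 33336 = \left(- 8 \left(-53\right)^{2} + 26924\right) + 33336 = \left(\left(-8\right) 2809 + 26924\right) + 33336 = \left(-22472 + 26924\right) + 33336 = 4452 + 33336 = 37788$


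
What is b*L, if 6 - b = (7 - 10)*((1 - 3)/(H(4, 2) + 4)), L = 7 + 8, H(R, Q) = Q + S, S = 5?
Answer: 900/11 ≈ 81.818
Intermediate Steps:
H(R, Q) = 5 + Q (H(R, Q) = Q + 5 = 5 + Q)
L = 15
b = 60/11 (b = 6 - (7 - 10)*(1 - 3)/((5 + 2) + 4) = 6 - (-3)*(-2/(7 + 4)) = 6 - (-3)*(-2/11) = 6 - (-3)*(-2*1/11) = 6 - (-3)*(-2)/11 = 6 - 1*6/11 = 6 - 6/11 = 60/11 ≈ 5.4545)
b*L = (60/11)*15 = 900/11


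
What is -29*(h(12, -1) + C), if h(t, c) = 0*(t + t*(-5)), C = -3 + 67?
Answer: -1856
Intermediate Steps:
C = 64
h(t, c) = 0 (h(t, c) = 0*(t - 5*t) = 0*(-4*t) = 0)
-29*(h(12, -1) + C) = -29*(0 + 64) = -29*64 = -1856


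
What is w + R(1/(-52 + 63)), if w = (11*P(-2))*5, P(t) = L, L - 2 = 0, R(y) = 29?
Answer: 139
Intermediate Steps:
L = 2 (L = 2 + 0 = 2)
P(t) = 2
w = 110 (w = (11*2)*5 = 22*5 = 110)
w + R(1/(-52 + 63)) = 110 + 29 = 139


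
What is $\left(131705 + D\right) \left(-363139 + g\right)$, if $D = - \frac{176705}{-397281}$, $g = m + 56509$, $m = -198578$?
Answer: $- \frac{26434539165778480}{397281} \approx -6.6539 \cdot 10^{10}$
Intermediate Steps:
$g = -142069$ ($g = -198578 + 56509 = -142069$)
$D = \frac{176705}{397281}$ ($D = \left(-176705\right) \left(- \frac{1}{397281}\right) = \frac{176705}{397281} \approx 0.44479$)
$\left(131705 + D\right) \left(-363139 + g\right) = \left(131705 + \frac{176705}{397281}\right) \left(-363139 - 142069\right) = \frac{52324070810}{397281} \left(-505208\right) = - \frac{26434539165778480}{397281}$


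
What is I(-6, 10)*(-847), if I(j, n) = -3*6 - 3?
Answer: 17787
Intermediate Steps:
I(j, n) = -21 (I(j, n) = -18 - 3 = -21)
I(-6, 10)*(-847) = -21*(-847) = 17787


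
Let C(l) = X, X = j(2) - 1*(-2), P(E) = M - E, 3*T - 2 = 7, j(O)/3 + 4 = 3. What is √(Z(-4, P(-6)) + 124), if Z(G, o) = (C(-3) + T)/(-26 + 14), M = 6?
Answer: √4458/6 ≈ 11.128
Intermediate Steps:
j(O) = -3 (j(O) = -12 + 3*3 = -12 + 9 = -3)
T = 3 (T = ⅔ + (⅓)*7 = ⅔ + 7/3 = 3)
P(E) = 6 - E
X = -1 (X = -3 - 1*(-2) = -3 + 2 = -1)
C(l) = -1
Z(G, o) = -⅙ (Z(G, o) = (-1 + 3)/(-26 + 14) = 2/(-12) = 2*(-1/12) = -⅙)
√(Z(-4, P(-6)) + 124) = √(-⅙ + 124) = √(743/6) = √4458/6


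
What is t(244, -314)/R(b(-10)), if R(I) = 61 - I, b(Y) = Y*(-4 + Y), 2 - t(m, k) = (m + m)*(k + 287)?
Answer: -13178/79 ≈ -166.81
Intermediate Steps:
t(m, k) = 2 - 2*m*(287 + k) (t(m, k) = 2 - (m + m)*(k + 287) = 2 - 2*m*(287 + k))
t(244, -314)/R(b(-10)) = (2 - 574*244 - 2*(-314)*244)/(61 - (-10)*(-4 - 10)) = (2 - 140056 + 153232)/(61 - (-10)*(-14)) = 13178/(61 - 1*140) = 13178/(61 - 140) = 13178/(-79) = 13178*(-1/79) = -13178/79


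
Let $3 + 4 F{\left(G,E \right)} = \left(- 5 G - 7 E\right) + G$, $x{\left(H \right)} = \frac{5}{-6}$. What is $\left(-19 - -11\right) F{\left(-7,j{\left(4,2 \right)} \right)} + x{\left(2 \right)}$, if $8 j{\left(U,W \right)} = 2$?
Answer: $- \frac{142}{3} \approx -47.333$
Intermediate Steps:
$x{\left(H \right)} = - \frac{5}{6}$ ($x{\left(H \right)} = 5 \left(- \frac{1}{6}\right) = - \frac{5}{6}$)
$j{\left(U,W \right)} = \frac{1}{4}$ ($j{\left(U,W \right)} = \frac{1}{8} \cdot 2 = \frac{1}{4}$)
$F{\left(G,E \right)} = - \frac{3}{4} - G - \frac{7 E}{4}$ ($F{\left(G,E \right)} = - \frac{3}{4} + \frac{\left(- 5 G - 7 E\right) + G}{4} = - \frac{3}{4} + \frac{\left(- 7 E - 5 G\right) + G}{4} = - \frac{3}{4} + \frac{- 7 E - 4 G}{4} = - \frac{3}{4} - \left(G + \frac{7 E}{4}\right) = - \frac{3}{4} - G - \frac{7 E}{4}$)
$\left(-19 - -11\right) F{\left(-7,j{\left(4,2 \right)} \right)} + x{\left(2 \right)} = \left(-19 - -11\right) \left(- \frac{3}{4} - -7 - \frac{7}{16}\right) - \frac{5}{6} = \left(-19 + 11\right) \left(- \frac{3}{4} + 7 - \frac{7}{16}\right) - \frac{5}{6} = \left(-8\right) \frac{93}{16} - \frac{5}{6} = - \frac{93}{2} - \frac{5}{6} = - \frac{142}{3}$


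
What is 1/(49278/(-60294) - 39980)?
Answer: -10049/401767233 ≈ -2.5012e-5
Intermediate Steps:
1/(49278/(-60294) - 39980) = 1/(49278*(-1/60294) - 39980) = 1/(-8213/10049 - 39980) = 1/(-401767233/10049) = -10049/401767233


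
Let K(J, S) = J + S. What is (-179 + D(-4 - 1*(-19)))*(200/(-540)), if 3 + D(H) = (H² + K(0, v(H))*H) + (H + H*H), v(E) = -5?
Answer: -2080/27 ≈ -77.037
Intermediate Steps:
D(H) = -3 - 4*H + 2*H² (D(H) = -3 + ((H² + (0 - 5)*H) + (H + H*H)) = -3 + ((H² - 5*H) + (H + H²)) = -3 + (-4*H + 2*H²) = -3 - 4*H + 2*H²)
(-179 + D(-4 - 1*(-19)))*(200/(-540)) = (-179 + (-3 - 4*(-4 - 1*(-19)) + 2*(-4 - 1*(-19))²))*(200/(-540)) = (-179 + (-3 - 4*(-4 + 19) + 2*(-4 + 19)²))*(200*(-1/540)) = (-179 + (-3 - 4*15 + 2*15²))*(-10/27) = (-179 + (-3 - 60 + 2*225))*(-10/27) = (-179 + (-3 - 60 + 450))*(-10/27) = (-179 + 387)*(-10/27) = 208*(-10/27) = -2080/27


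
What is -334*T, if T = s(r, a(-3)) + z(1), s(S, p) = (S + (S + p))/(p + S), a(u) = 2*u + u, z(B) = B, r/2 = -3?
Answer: -4008/5 ≈ -801.60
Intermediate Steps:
r = -6 (r = 2*(-3) = -6)
a(u) = 3*u
s(S, p) = (p + 2*S)/(S + p)
T = 12/5 (T = (3*(-3) + 2*(-6))/(-6 + 3*(-3)) + 1 = (-9 - 12)/(-6 - 9) + 1 = -21/(-15) + 1 = -1/15*(-21) + 1 = 7/5 + 1 = 12/5 ≈ 2.4000)
-334*T = -334*12/5 = -4008/5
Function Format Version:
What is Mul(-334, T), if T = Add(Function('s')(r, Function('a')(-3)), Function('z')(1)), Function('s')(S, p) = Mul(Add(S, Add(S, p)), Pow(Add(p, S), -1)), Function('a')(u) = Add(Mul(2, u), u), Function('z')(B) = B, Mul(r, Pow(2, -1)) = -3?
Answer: Rational(-4008, 5) ≈ -801.60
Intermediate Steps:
r = -6 (r = Mul(2, -3) = -6)
Function('a')(u) = Mul(3, u)
Function('s')(S, p) = Mul(Pow(Add(S, p), -1), Add(p, Mul(2, S))) (Function('s')(S, p) = Mul(Add(p, Mul(2, S)), Pow(Add(S, p), -1)) = Mul(Pow(Add(S, p), -1), Add(p, Mul(2, S))))
T = Rational(12, 5) (T = Add(Mul(Pow(Add(-6, Mul(3, -3)), -1), Add(Mul(3, -3), Mul(2, -6))), 1) = Add(Mul(Pow(Add(-6, -9), -1), Add(-9, -12)), 1) = Add(Mul(Pow(-15, -1), -21), 1) = Add(Mul(Rational(-1, 15), -21), 1) = Add(Rational(7, 5), 1) = Rational(12, 5) ≈ 2.4000)
Mul(-334, T) = Mul(-334, Rational(12, 5)) = Rational(-4008, 5)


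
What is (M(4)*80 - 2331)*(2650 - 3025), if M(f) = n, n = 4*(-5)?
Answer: 1474125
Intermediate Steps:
n = -20
M(f) = -20
(M(4)*80 - 2331)*(2650 - 3025) = (-20*80 - 2331)*(2650 - 3025) = (-1600 - 2331)*(-375) = -3931*(-375) = 1474125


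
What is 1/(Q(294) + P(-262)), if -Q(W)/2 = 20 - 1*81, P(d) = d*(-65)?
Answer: 1/17152 ≈ 5.8302e-5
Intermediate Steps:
P(d) = -65*d
Q(W) = 122 (Q(W) = -2*(20 - 1*81) = -2*(20 - 81) = -2*(-61) = 122)
1/(Q(294) + P(-262)) = 1/(122 - 65*(-262)) = 1/(122 + 17030) = 1/17152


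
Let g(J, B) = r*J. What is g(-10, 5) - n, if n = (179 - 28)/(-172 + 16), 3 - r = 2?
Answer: -1409/156 ≈ -9.0320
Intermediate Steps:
r = 1 (r = 3 - 1*2 = 3 - 2 = 1)
g(J, B) = J (g(J, B) = 1*J = J)
n = -151/156 (n = 151/(-156) = 151*(-1/156) = -151/156 ≈ -0.96795)
g(-10, 5) - n = -10 - 1*(-151/156) = -10 + 151/156 = -1409/156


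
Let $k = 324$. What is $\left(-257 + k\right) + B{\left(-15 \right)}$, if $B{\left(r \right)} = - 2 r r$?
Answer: $-383$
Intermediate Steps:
$B{\left(r \right)} = - 2 r^{2}$
$\left(-257 + k\right) + B{\left(-15 \right)} = \left(-257 + 324\right) - 2 \left(-15\right)^{2} = 67 - 450 = -383$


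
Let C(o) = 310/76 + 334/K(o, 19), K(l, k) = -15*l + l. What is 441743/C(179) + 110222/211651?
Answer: 404700744759220/3614787429 ≈ 1.1196e+5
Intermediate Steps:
K(l, k) = -14*l
C(o) = 155/38 - 167/(7*o) (C(o) = 310/76 + 334/((-14*o)) = 310*(1/76) + 334*(-1/(14*o)) = 155/38 - 167/(7*o))
441743/C(179) + 110222/211651 = 441743/(((1/266)*(-6346 + 1085*179)/179)) + 110222/211651 = 441743/(((1/266)*(1/179)*(-6346 + 194215))) + 110222*(1/211651) = 441743/(((1/266)*(1/179)*187869)) + 110222/211651 = 441743/(187869/47614) + 110222/211651 = 441743*(47614/187869) + 110222/211651 = 21033151202/187869 + 110222/211651 = 404700744759220/3614787429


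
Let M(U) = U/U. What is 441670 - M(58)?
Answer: 441669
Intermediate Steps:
M(U) = 1
441670 - M(58) = 441670 - 1*1 = 441670 - 1 = 441669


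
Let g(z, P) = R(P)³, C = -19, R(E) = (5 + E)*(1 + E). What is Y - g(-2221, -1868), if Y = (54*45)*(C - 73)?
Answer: -42079591830510011421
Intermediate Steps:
R(E) = (1 + E)*(5 + E)
g(z, P) = (5 + P² + 6*P)³
Y = -223560 (Y = (54*45)*(-19 - 73) = 2430*(-92) = -223560)
Y - g(-2221, -1868) = -223560 - (5 + (-1868)² + 6*(-1868))³ = -223560 - (5 + 3489424 - 11208)³ = -223560 - 1*3478221³ = -223560 - 1*42079591830509787861 = -223560 - 42079591830509787861 = -42079591830510011421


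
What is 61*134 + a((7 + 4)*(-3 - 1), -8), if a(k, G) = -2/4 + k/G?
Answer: 8179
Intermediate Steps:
a(k, G) = -1/2 + k/G (a(k, G) = -2*1/4 + k/G = -1/2 + k/G)
61*134 + a((7 + 4)*(-3 - 1), -8) = 61*134 + ((7 + 4)*(-3 - 1) - 1/2*(-8))/(-8) = 8174 - (11*(-4) + 4)/8 = 8174 - (-44 + 4)/8 = 8174 - 1/8*(-40) = 8174 + 5 = 8179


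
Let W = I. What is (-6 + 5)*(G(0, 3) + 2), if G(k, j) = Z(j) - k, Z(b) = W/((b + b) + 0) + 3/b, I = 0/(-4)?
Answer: -3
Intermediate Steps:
I = 0 (I = 0*(-¼) = 0)
W = 0
Z(b) = 3/b (Z(b) = 0/((b + b) + 0) + 3/b = 0/(2*b + 0) + 3/b = 0/((2*b)) + 3/b = 0*(1/(2*b)) + 3/b = 0 + 3/b = 3/b)
G(k, j) = -k + 3/j (G(k, j) = 3/j - k = -k + 3/j)
(-6 + 5)*(G(0, 3) + 2) = (-6 + 5)*((-1*0 + 3/3) + 2) = -((0 + 3*(⅓)) + 2) = -((0 + 1) + 2) = -(1 + 2) = -1*3 = -3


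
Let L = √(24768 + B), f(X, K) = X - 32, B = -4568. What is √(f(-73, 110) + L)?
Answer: √(-105 + 10*√202) ≈ 6.0932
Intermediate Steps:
f(X, K) = -32 + X
L = 10*√202 (L = √(24768 - 4568) = √20200 = 10*√202 ≈ 142.13)
√(f(-73, 110) + L) = √((-32 - 73) + 10*√202) = √(-105 + 10*√202)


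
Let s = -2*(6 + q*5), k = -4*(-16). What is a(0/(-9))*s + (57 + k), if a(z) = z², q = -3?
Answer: 121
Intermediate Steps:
k = 64
s = 18 (s = -2*(6 - 3*5) = -2*(6 - 15) = -2*(-9) = 18)
a(0/(-9))*s + (57 + k) = (0/(-9))²*18 + (57 + 64) = (0*(-⅑))²*18 + 121 = 0²*18 + 121 = 0*18 + 121 = 0 + 121 = 121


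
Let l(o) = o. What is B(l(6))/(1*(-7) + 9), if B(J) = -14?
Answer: -7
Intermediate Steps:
B(l(6))/(1*(-7) + 9) = -14/(1*(-7) + 9) = -14/(-7 + 9) = -14/2 = -14*½ = -7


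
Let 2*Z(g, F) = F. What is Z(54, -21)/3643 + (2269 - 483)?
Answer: 13012775/7286 ≈ 1786.0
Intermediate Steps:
Z(g, F) = F/2
Z(54, -21)/3643 + (2269 - 483) = ((1/2)*(-21))/3643 + (2269 - 483) = -21/2*1/3643 + 1786 = -21/7286 + 1786 = 13012775/7286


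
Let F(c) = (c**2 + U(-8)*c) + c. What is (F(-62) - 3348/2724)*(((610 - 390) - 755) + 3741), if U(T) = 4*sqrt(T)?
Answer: 2751501410/227 - 1590176*I*sqrt(2) ≈ 1.2121e+7 - 2.2488e+6*I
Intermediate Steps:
F(c) = c + c**2 + 8*I*c*sqrt(2) (F(c) = (c**2 + (4*sqrt(-8))*c) + c = (c**2 + (4*(2*I*sqrt(2)))*c) + c = (c**2 + (8*I*sqrt(2))*c) + c = (c**2 + 8*I*c*sqrt(2)) + c = c + c**2 + 8*I*c*sqrt(2))
(F(-62) - 3348/2724)*(((610 - 390) - 755) + 3741) = (-62*(1 - 62 + 8*I*sqrt(2)) - 3348/2724)*(((610 - 390) - 755) + 3741) = (-62*(-61 + 8*I*sqrt(2)) - 3348*1/2724)*((220 - 755) + 3741) = ((3782 - 496*I*sqrt(2)) - 279/227)*(-535 + 3741) = (858235/227 - 496*I*sqrt(2))*3206 = 2751501410/227 - 1590176*I*sqrt(2)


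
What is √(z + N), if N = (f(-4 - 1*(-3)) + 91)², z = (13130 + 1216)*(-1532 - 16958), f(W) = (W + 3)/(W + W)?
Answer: 12*I*√1842010 ≈ 16286.0*I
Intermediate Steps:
f(W) = (3 + W)/(2*W) (f(W) = (3 + W)/((2*W)) = (3 + W)*(1/(2*W)) = (3 + W)/(2*W))
z = -265257540 (z = 14346*(-18490) = -265257540)
N = 8100 (N = ((3 + (-4 - 1*(-3)))/(2*(-4 - 1*(-3))) + 91)² = ((3 + (-4 + 3))/(2*(-4 + 3)) + 91)² = ((½)*(3 - 1)/(-1) + 91)² = ((½)*(-1)*2 + 91)² = (-1 + 91)² = 90² = 8100)
√(z + N) = √(-265257540 + 8100) = √(-265249440) = 12*I*√1842010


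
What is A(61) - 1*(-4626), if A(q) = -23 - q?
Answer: 4542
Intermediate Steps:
A(61) - 1*(-4626) = (-23 - 1*61) - 1*(-4626) = (-23 - 61) + 4626 = -84 + 4626 = 4542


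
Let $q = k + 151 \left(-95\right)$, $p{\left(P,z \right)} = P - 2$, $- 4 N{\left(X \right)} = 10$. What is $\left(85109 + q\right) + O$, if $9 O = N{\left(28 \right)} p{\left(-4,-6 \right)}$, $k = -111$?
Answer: $\frac{211964}{3} \approx 70655.0$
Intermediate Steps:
$N{\left(X \right)} = - \frac{5}{2}$ ($N{\left(X \right)} = \left(- \frac{1}{4}\right) 10 = - \frac{5}{2}$)
$p{\left(P,z \right)} = -2 + P$
$O = \frac{5}{3}$ ($O = \frac{\left(- \frac{5}{2}\right) \left(-2 - 4\right)}{9} = \frac{\left(- \frac{5}{2}\right) \left(-6\right)}{9} = \frac{1}{9} \cdot 15 = \frac{5}{3} \approx 1.6667$)
$q = -14456$ ($q = -111 + 151 \left(-95\right) = -111 - 14345 = -14456$)
$\left(85109 + q\right) + O = \left(85109 - 14456\right) + \frac{5}{3} = 70653 + \frac{5}{3} = \frac{211964}{3}$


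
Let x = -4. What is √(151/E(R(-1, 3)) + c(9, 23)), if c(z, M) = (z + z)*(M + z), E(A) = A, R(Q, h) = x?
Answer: √2153/2 ≈ 23.200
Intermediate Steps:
R(Q, h) = -4
c(z, M) = 2*z*(M + z) (c(z, M) = (2*z)*(M + z) = 2*z*(M + z))
√(151/E(R(-1, 3)) + c(9, 23)) = √(151/(-4) + 2*9*(23 + 9)) = √(151*(-¼) + 2*9*32) = √(-151/4 + 576) = √(2153/4) = √2153/2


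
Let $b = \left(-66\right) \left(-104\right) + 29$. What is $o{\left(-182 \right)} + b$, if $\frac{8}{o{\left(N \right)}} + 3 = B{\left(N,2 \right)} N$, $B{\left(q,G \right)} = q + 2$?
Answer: $\frac{225794009}{32757} \approx 6893.0$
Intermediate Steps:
$B{\left(q,G \right)} = 2 + q$
$o{\left(N \right)} = \frac{8}{-3 + N \left(2 + N\right)}$ ($o{\left(N \right)} = \frac{8}{-3 + \left(2 + N\right) N} = \frac{8}{-3 + N \left(2 + N\right)}$)
$b = 6893$ ($b = 6864 + 29 = 6893$)
$o{\left(-182 \right)} + b = \frac{8}{-3 - 182 \left(2 - 182\right)} + 6893 = \frac{8}{-3 - -32760} + 6893 = \frac{8}{-3 + 32760} + 6893 = \frac{8}{32757} + 6893 = \frac{225794009}{32757}$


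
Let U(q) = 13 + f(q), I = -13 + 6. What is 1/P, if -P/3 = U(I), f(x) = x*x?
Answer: -1/186 ≈ -0.0053763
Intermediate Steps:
f(x) = x²
I = -7
U(q) = 13 + q²
P = -186 (P = -3*(13 + (-7)²) = -3*(13 + 49) = -3*62 = -186)
1/P = 1/(-186) = -1/186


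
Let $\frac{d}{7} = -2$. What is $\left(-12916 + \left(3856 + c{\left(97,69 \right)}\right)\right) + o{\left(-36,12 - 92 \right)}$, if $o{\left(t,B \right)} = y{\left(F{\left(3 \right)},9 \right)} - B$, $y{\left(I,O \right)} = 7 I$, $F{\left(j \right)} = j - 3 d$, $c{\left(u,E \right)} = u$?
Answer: $-8568$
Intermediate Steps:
$d = -14$ ($d = 7 \left(-2\right) = -14$)
$F{\left(j \right)} = 42 + j$ ($F{\left(j \right)} = j - -42 = j + 42 = 42 + j$)
$o{\left(t,B \right)} = 315 - B$ ($o{\left(t,B \right)} = 7 \left(42 + 3\right) - B = 7 \cdot 45 - B = 315 - B$)
$\left(-12916 + \left(3856 + c{\left(97,69 \right)}\right)\right) + o{\left(-36,12 - 92 \right)} = \left(-12916 + \left(3856 + 97\right)\right) + \left(315 - \left(12 - 92\right)\right) = \left(-12916 + 3953\right) + \left(315 - \left(12 - 92\right)\right) = -8963 + \left(315 - -80\right) = -8963 + \left(315 + 80\right) = -8963 + 395 = -8568$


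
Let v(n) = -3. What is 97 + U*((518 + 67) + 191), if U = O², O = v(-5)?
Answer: 7081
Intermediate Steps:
O = -3
U = 9 (U = (-3)² = 9)
97 + U*((518 + 67) + 191) = 97 + 9*((518 + 67) + 191) = 97 + 9*(585 + 191) = 97 + 9*776 = 97 + 6984 = 7081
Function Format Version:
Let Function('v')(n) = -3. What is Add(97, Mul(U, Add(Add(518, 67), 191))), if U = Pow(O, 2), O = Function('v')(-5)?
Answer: 7081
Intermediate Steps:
O = -3
U = 9 (U = Pow(-3, 2) = 9)
Add(97, Mul(U, Add(Add(518, 67), 191))) = Add(97, Mul(9, Add(Add(518, 67), 191))) = Add(97, Mul(9, Add(585, 191))) = Add(97, Mul(9, 776)) = Add(97, 6984) = 7081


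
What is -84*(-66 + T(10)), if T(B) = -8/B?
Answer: 28056/5 ≈ 5611.2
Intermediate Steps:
-84*(-66 + T(10)) = -84*(-66 - 8/10) = -84*(-66 - 8*1/10) = -84*(-66 - 4/5) = -84*(-334/5) = 28056/5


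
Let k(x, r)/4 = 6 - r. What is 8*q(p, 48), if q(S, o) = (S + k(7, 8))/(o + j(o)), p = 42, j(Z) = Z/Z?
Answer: 272/49 ≈ 5.5510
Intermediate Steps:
k(x, r) = 24 - 4*r (k(x, r) = 4*(6 - r) = 24 - 4*r)
j(Z) = 1
q(S, o) = (-8 + S)/(1 + o) (q(S, o) = (S + (24 - 4*8))/(o + 1) = (S + (24 - 32))/(1 + o) = (S - 8)/(1 + o) = (-8 + S)/(1 + o))
8*q(p, 48) = 8*((-8 + 42)/(1 + 48)) = 8*(34/49) = 272/49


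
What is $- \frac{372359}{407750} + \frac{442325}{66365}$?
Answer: $\frac{2394560211}{416312750} \approx 5.7518$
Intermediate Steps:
$- \frac{372359}{407750} + \frac{442325}{66365} = \left(-372359\right) \frac{1}{407750} + 442325 \cdot \frac{1}{66365} = - \frac{372359}{407750} + \frac{6805}{1021} = \frac{2394560211}{416312750}$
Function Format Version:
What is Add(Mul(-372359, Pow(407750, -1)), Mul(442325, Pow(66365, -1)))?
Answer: Rational(2394560211, 416312750) ≈ 5.7518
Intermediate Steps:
Add(Mul(-372359, Pow(407750, -1)), Mul(442325, Pow(66365, -1))) = Add(Mul(-372359, Rational(1, 407750)), Mul(442325, Rational(1, 66365))) = Add(Rational(-372359, 407750), Rational(6805, 1021)) = Rational(2394560211, 416312750)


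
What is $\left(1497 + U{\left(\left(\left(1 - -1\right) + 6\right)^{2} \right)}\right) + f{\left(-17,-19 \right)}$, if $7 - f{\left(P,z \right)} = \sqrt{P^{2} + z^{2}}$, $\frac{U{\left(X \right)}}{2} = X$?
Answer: $1632 - 5 \sqrt{26} \approx 1606.5$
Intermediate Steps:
$U{\left(X \right)} = 2 X$
$f{\left(P,z \right)} = 7 - \sqrt{P^{2} + z^{2}}$
$\left(1497 + U{\left(\left(\left(1 - -1\right) + 6\right)^{2} \right)}\right) + f{\left(-17,-19 \right)} = \left(1497 + 2 \left(\left(1 - -1\right) + 6\right)^{2}\right) + \left(7 - \sqrt{\left(-17\right)^{2} + \left(-19\right)^{2}}\right) = \left(1497 + 2 \left(\left(1 + 1\right) + 6\right)^{2}\right) + \left(7 - \sqrt{289 + 361}\right) = \left(1497 + 2 \left(2 + 6\right)^{2}\right) + \left(7 - \sqrt{650}\right) = \left(1497 + 2 \cdot 8^{2}\right) + \left(7 - 5 \sqrt{26}\right) = \left(1497 + 2 \cdot 64\right) + \left(7 - 5 \sqrt{26}\right) = \left(1497 + 128\right) + \left(7 - 5 \sqrt{26}\right) = 1625 + \left(7 - 5 \sqrt{26}\right) = 1632 - 5 \sqrt{26}$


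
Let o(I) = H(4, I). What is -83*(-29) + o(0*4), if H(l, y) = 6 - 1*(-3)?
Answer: 2416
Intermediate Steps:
H(l, y) = 9 (H(l, y) = 6 + 3 = 9)
o(I) = 9
-83*(-29) + o(0*4) = -83*(-29) + 9 = 2407 + 9 = 2416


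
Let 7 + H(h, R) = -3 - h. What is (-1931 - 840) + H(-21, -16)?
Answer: -2760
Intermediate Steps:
H(h, R) = -10 - h (H(h, R) = -7 + (-3 - h) = -10 - h)
(-1931 - 840) + H(-21, -16) = (-1931 - 840) + (-10 - 1*(-21)) = -2771 + (-10 + 21) = -2771 + 11 = -2760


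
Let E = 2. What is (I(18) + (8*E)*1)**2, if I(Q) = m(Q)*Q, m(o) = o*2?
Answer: 440896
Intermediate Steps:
m(o) = 2*o
I(Q) = 2*Q**2 (I(Q) = (2*Q)*Q = 2*Q**2)
(I(18) + (8*E)*1)**2 = (2*18**2 + (8*2)*1)**2 = (2*324 + 16*1)**2 = (648 + 16)**2 = 664**2 = 440896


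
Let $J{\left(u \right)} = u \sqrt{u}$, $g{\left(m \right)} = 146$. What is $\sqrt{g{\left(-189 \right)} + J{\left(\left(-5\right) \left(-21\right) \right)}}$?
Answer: $\sqrt{146 + 105 \sqrt{105}} \approx 34.956$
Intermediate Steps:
$J{\left(u \right)} = u^{\frac{3}{2}}$
$\sqrt{g{\left(-189 \right)} + J{\left(\left(-5\right) \left(-21\right) \right)}} = \sqrt{146 + \left(\left(-5\right) \left(-21\right)\right)^{\frac{3}{2}}} = \sqrt{146 + 105^{\frac{3}{2}}} = \sqrt{146 + 105 \sqrt{105}}$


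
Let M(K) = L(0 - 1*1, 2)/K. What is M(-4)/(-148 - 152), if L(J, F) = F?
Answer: 1/600 ≈ 0.0016667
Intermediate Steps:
M(K) = 2/K
M(-4)/(-148 - 152) = (2/(-4))/(-148 - 152) = (2*(-¼))/(-300) = -½*(-1/300) = 1/600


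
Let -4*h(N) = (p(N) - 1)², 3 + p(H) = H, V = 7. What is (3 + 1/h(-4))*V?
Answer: 329/16 ≈ 20.563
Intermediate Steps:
p(H) = -3 + H
h(N) = -(-4 + N)²/4 (h(N) = -((-3 + N) - 1)²/4 = -(-4 + N)²/4)
(3 + 1/h(-4))*V = (3 + 1/(-(-4 - 4)²/4))*7 = (3 + 1/(-¼*(-8)²))*7 = (3 + 1/(-¼*64))*7 = (3 + 1/(-16))*7 = (3 - 1/16)*7 = (47/16)*7 = 329/16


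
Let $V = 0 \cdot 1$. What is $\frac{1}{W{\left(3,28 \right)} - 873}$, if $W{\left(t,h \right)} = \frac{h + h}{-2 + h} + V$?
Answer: $- \frac{13}{11321} \approx -0.0011483$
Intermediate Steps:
$V = 0$
$W{\left(t,h \right)} = \frac{2 h}{-2 + h}$ ($W{\left(t,h \right)} = \frac{h + h}{-2 + h} + 0 = \frac{2 h}{-2 + h} + 0 = \frac{2 h}{-2 + h}$)
$\frac{1}{W{\left(3,28 \right)} - 873} = \frac{1}{2 \cdot 28 \frac{1}{-2 + 28} - 873} = \frac{1}{2 \cdot 28 \cdot \frac{1}{26} - 873} = \frac{1}{\frac{28}{13} - 873} = \frac{1}{- \frac{11321}{13}} = - \frac{13}{11321}$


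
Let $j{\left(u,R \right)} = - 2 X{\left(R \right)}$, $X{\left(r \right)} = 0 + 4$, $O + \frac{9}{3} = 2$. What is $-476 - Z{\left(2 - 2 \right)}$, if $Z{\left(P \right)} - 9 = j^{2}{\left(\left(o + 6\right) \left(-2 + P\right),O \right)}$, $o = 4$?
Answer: $-549$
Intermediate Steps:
$O = -1$ ($O = -3 + 2 = -1$)
$X{\left(r \right)} = 4$
$j{\left(u,R \right)} = -8$ ($j{\left(u,R \right)} = \left(-2\right) 4 = -8$)
$Z{\left(P \right)} = 73$ ($Z{\left(P \right)} = 9 + \left(-8\right)^{2} = 9 + 64 = 73$)
$-476 - Z{\left(2 - 2 \right)} = -476 - 73 = -549$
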